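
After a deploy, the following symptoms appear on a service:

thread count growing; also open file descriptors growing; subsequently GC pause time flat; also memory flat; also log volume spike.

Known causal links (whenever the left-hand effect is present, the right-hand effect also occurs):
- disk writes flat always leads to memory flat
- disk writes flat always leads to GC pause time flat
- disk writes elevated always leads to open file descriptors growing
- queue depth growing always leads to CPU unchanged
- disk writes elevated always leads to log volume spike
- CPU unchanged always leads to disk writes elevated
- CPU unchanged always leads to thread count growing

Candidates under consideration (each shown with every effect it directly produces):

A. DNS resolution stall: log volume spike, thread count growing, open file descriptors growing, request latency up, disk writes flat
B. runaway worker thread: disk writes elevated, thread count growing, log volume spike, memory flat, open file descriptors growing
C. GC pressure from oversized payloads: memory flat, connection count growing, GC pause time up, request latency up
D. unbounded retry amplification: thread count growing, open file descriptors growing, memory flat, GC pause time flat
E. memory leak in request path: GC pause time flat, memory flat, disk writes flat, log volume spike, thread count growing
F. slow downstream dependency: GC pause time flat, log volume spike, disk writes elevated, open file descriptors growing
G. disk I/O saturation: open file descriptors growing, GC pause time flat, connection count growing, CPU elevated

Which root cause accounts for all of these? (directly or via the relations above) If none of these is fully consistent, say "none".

A

Per-candidate check:
(A) DNS resolution stall — thread count growing yes; open file descriptors growing yes; GC pause time flat yes (through disk writes flat → GC pause time flat); memory flat yes (through disk writes flat → memory flat); log volume spike yes
(B) runaway worker thread — thread count growing yes; open file descriptors growing yes; GC pause time flat NO; memory flat yes; log volume spike yes
(C) GC pressure from oversized payloads — thread count growing NO; open file descriptors growing NO; GC pause time flat NO; memory flat yes; log volume spike NO
(D) unbounded retry amplification — does not account for log volume spike
(E) memory leak in request path — thread count growing yes; open file descriptors growing NO; GC pause time flat yes; memory flat yes; log volume spike yes
(F) slow downstream dependency — thread count growing NO; open file descriptors growing yes; GC pause time flat yes; memory flat NO; log volume spike yes
(G) disk I/O saturation — thread count growing NO; open file descriptors growing yes; GC pause time flat yes; memory flat NO; log volume spike NO
(A) alone accounts for all the evidence.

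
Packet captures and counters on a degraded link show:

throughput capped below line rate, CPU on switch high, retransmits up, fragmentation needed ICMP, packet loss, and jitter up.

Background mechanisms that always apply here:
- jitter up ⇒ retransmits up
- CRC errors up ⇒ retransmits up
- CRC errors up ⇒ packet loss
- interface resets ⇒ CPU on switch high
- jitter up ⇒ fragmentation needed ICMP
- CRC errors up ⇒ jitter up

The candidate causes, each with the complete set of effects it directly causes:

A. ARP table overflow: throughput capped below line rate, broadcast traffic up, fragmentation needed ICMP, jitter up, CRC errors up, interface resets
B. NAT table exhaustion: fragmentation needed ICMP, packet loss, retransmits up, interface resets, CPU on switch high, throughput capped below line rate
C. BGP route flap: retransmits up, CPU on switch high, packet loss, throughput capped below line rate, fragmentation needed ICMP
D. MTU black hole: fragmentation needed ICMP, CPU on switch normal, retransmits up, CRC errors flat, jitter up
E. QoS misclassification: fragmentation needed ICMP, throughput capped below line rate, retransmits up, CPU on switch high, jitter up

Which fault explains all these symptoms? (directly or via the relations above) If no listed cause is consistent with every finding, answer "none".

For each candidate, compare predicted effects to what was observed:
(A) ARP table overflow — throughput capped below line rate +; CPU on switch high + (by interface resets → CPU on switch high); retransmits up + (by jitter up → retransmits up); fragmentation needed ICMP +; packet loss + (by CRC errors up → packet loss); jitter up +
(B) NAT table exhaustion — does not account for jitter up
(C) BGP route flap — does not account for jitter up
(D) MTU black hole — throughput capped below line rate -; CPU on switch high -; retransmits up +; fragmentation needed ICMP +; packet loss -; jitter up +
(E) QoS misclassification — throughput capped below line rate +; CPU on switch high +; retransmits up +; fragmentation needed ICMP +; packet loss -; jitter up +
Only (A) is consistent with every observation.

A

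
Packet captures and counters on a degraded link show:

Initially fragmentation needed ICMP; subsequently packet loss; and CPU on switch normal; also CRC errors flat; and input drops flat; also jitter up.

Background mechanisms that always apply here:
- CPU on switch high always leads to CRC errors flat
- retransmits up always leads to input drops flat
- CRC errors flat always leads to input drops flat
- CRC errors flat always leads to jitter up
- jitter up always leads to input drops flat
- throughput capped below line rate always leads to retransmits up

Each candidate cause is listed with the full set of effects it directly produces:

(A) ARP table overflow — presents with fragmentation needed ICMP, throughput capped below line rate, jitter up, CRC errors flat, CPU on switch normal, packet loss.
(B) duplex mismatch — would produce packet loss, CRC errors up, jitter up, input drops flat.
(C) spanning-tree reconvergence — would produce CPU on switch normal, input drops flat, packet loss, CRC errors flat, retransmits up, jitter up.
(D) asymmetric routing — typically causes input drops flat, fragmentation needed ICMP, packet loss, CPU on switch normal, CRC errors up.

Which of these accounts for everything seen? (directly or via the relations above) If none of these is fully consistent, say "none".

Testing each hypothesis:
(A) ARP table overflow — accounts for every observation (input drops flat by jitter up → input drops flat)
(B) duplex mismatch — fragmentation needed ICMP NO; packet loss yes; CPU on switch normal NO; CRC errors flat NO; input drops flat yes; jitter up yes
(C) spanning-tree reconvergence — does not account for fragmentation needed ICMP
(D) asymmetric routing — fragmentation needed ICMP yes; packet loss yes; CPU on switch normal yes; CRC errors flat NO; input drops flat yes; jitter up NO
(A) is the only candidate with no mismatches.

A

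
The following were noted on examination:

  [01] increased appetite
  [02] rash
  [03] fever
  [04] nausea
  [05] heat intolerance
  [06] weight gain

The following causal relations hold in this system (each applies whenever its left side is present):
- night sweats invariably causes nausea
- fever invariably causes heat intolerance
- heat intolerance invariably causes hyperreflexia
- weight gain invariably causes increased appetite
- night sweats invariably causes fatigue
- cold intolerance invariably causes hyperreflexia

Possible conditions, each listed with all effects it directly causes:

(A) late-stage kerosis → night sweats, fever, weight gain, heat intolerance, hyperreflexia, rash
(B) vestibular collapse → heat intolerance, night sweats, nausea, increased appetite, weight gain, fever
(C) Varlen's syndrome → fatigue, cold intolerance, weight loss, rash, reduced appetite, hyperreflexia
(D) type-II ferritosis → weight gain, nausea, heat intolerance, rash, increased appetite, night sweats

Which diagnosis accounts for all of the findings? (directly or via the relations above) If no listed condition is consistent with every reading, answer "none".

Checking each candidate against the observations:
(A) late-stage kerosis — accounts for every observation (increased appetite through weight gain → increased appetite)
(B) vestibular collapse — does not account for rash
(C) Varlen's syndrome — increased appetite miss; rash match; fever miss; nausea miss; heat intolerance miss; weight gain miss
(D) type-II ferritosis — increased appetite match; rash match; fever miss; nausea match; heat intolerance match; weight gain match
(A) alone accounts for all the evidence.

A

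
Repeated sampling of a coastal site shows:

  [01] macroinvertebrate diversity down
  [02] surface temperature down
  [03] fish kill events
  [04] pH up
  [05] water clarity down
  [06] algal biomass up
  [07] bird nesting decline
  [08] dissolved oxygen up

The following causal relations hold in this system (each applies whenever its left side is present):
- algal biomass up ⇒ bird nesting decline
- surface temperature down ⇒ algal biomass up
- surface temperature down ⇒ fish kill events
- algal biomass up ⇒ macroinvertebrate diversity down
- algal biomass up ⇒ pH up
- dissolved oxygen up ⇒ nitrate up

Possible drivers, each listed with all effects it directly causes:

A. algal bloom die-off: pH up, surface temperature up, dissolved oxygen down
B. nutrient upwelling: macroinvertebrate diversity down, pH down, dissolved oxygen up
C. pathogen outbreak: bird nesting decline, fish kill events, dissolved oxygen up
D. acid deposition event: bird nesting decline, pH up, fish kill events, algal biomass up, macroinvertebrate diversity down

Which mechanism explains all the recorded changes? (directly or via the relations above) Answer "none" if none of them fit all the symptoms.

Per-candidate check:
(A) algal bloom die-off — fails on macroinvertebrate diversity down, surface temperature down, fish kill events, water clarity down, algal biomass up, bird nesting decline, dissolved oxygen up (predicts surface temperature up, not surface temperature down; predicts dissolved oxygen down, not dissolved oxygen up)
(B) nutrient upwelling — macroinvertebrate diversity down +; surface temperature down -; fish kill events -; pH up -; water clarity down -; algal biomass up -; bird nesting decline -; dissolved oxygen up +
(C) pathogen outbreak — macroinvertebrate diversity down -; surface temperature down -; fish kill events +; pH up -; water clarity down -; algal biomass up -; bird nesting decline +; dissolved oxygen up +
(D) acid deposition event — macroinvertebrate diversity down +; surface temperature down -; fish kill events +; pH up +; water clarity down -; algal biomass up +; bird nesting decline +; dissolved oxygen up -
No candidate is consistent with all observations.

none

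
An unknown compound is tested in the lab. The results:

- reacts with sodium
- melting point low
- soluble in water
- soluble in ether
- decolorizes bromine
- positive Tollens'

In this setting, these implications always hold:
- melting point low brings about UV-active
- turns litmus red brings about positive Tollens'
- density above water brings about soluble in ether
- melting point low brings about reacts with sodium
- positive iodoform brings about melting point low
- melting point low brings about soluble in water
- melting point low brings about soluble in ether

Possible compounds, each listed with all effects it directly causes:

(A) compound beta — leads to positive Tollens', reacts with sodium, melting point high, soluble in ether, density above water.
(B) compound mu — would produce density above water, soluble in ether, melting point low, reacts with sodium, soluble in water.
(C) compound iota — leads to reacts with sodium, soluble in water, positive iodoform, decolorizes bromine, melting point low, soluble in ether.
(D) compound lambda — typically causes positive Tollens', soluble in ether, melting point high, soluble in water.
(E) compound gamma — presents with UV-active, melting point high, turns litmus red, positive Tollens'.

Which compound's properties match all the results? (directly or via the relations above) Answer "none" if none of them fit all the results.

none

Checking each candidate against the observations:
(A) compound beta — reacts with sodium +; melting point low -; soluble in water -; soluble in ether +; decolorizes bromine -; positive Tollens' +
(B) compound mu — reacts with sodium +; melting point low +; soluble in water +; soluble in ether +; decolorizes bromine -; positive Tollens' -
(C) compound iota — does not account for positive Tollens'
(D) compound lambda — reacts with sodium -; melting point low -; soluble in water +; soluble in ether +; decolorizes bromine -; positive Tollens' +
(E) compound gamma — fails on reacts with sodium, melting point low, soluble in water, soluble in ether, decolorizes bromine (predicts melting point high, not melting point low)
None of the listed candidates fits everything.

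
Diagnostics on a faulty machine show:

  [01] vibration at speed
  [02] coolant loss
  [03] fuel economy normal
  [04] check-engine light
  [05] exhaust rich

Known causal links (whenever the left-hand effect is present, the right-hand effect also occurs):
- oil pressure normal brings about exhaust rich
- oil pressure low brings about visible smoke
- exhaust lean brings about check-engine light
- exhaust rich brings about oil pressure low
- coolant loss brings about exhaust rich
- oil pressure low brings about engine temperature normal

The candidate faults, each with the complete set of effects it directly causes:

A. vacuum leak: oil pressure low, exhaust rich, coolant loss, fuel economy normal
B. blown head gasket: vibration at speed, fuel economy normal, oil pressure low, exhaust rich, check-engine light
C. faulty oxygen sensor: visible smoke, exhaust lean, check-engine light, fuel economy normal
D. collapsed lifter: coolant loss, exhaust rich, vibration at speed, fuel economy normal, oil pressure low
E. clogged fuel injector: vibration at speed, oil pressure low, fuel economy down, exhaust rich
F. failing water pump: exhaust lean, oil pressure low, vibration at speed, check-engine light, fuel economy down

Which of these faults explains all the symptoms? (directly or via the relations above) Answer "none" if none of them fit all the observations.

Per-candidate check:
(A) vacuum leak — vibration at speed miss; coolant loss match; fuel economy normal match; check-engine light miss; exhaust rich match
(B) blown head gasket — does not account for coolant loss
(C) faulty oxygen sensor — fails on vibration at speed, coolant loss, exhaust rich (predicts exhaust lean, not exhaust rich)
(D) collapsed lifter — does not account for check-engine light
(E) clogged fuel injector — vibration at speed match; coolant loss miss; fuel economy normal miss; check-engine light miss; exhaust rich match
(F) failing water pump — fails on coolant loss, fuel economy normal, exhaust rich (predicts fuel economy down, not fuel economy normal; predicts exhaust lean, not exhaust rich)
No candidate is consistent with all observations.

none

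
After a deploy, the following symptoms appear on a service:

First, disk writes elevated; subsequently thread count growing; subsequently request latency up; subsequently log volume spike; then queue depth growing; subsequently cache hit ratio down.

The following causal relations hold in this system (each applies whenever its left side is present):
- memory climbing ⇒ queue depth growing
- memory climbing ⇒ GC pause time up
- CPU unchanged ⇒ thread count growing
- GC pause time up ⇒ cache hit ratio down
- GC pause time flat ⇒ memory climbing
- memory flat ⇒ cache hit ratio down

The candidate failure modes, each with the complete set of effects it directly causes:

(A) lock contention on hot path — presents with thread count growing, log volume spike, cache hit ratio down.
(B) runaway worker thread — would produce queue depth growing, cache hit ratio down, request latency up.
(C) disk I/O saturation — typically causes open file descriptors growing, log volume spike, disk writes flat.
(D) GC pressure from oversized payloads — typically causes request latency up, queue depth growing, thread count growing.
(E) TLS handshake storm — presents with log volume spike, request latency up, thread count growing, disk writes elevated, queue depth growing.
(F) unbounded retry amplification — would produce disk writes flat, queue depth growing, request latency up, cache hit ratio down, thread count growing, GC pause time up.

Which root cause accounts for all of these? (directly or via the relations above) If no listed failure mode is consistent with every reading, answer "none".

none

Checking each candidate against the observations:
(A) lock contention on hot path — disk writes elevated NO; thread count growing yes; request latency up NO; log volume spike yes; queue depth growing NO; cache hit ratio down yes
(B) runaway worker thread — disk writes elevated NO; thread count growing NO; request latency up yes; log volume spike NO; queue depth growing yes; cache hit ratio down yes
(C) disk I/O saturation — disk writes elevated NO; thread count growing NO; request latency up NO; log volume spike yes; queue depth growing NO; cache hit ratio down NO
(D) GC pressure from oversized payloads — does not account for disk writes elevated, log volume spike, cache hit ratio down
(E) TLS handshake storm — disk writes elevated yes; thread count growing yes; request latency up yes; log volume spike yes; queue depth growing yes; cache hit ratio down NO
(F) unbounded retry amplification — fails on disk writes elevated, log volume spike (predicts disk writes flat, not disk writes elevated)
None of the listed candidates fits everything.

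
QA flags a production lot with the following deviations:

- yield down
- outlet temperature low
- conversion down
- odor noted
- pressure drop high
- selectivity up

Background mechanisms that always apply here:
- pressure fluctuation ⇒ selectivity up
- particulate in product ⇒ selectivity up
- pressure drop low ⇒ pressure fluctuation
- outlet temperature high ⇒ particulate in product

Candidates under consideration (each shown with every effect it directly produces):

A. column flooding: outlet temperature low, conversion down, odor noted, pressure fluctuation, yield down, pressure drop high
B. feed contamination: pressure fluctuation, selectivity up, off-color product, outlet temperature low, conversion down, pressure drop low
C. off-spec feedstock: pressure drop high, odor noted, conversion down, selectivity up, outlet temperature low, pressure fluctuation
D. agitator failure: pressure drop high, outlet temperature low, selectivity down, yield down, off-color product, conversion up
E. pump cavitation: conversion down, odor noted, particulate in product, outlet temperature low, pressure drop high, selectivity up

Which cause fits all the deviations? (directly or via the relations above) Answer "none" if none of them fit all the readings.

Per-candidate check:
(A) column flooding — yield down +; outlet temperature low +; conversion down +; odor noted +; pressure drop high +; selectivity up + (via pressure fluctuation → selectivity up)
(B) feed contamination — fails on yield down, odor noted, pressure drop high (predicts pressure drop low, not pressure drop high)
(C) off-spec feedstock — does not account for yield down
(D) agitator failure — yield down +; outlet temperature low +; conversion down -; odor noted -; pressure drop high +; selectivity up -
(E) pump cavitation — yield down -; outlet temperature low +; conversion down +; odor noted +; pressure drop high +; selectivity up +
(A) is the only candidate with no mismatches.

A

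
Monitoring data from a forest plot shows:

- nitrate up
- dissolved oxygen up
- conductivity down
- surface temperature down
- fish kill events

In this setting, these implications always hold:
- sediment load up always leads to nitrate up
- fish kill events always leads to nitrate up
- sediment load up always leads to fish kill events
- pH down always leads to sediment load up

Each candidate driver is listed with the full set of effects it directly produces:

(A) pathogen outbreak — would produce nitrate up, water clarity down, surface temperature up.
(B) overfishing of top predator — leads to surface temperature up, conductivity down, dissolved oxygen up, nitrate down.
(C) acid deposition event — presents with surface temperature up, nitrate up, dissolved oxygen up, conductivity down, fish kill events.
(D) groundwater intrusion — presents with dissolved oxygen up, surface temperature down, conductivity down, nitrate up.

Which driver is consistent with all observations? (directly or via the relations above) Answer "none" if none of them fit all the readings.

none

Per-candidate check:
(A) pathogen outbreak — nitrate up ✓; dissolved oxygen up ✗; conductivity down ✗; surface temperature down ✗; fish kill events ✗
(B) overfishing of top predator — nitrate up ✗; dissolved oxygen up ✓; conductivity down ✓; surface temperature down ✗; fish kill events ✗
(C) acid deposition event — fails on surface temperature down (predicts surface temperature up, not surface temperature down)
(D) groundwater intrusion — does not account for fish kill events
Every candidate fails on at least one observation.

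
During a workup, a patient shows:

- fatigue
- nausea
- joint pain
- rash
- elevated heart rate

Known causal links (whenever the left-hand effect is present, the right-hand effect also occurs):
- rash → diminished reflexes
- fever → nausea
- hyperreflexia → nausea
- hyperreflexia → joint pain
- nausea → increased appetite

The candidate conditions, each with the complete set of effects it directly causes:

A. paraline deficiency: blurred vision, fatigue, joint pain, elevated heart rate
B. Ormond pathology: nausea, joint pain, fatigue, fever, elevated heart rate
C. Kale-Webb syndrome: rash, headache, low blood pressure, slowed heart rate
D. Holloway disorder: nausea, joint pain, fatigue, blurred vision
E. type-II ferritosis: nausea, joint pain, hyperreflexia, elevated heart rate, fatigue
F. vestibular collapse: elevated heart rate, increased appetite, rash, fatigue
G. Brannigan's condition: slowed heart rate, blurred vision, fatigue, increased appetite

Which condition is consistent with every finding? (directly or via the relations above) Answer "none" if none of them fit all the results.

none

For each candidate, compare predicted effects to what was observed:
(A) paraline deficiency — does not account for nausea, rash
(B) Ormond pathology — fatigue +; nausea +; joint pain +; rash -; elevated heart rate +
(C) Kale-Webb syndrome — fatigue -; nausea -; joint pain -; rash +; elevated heart rate -
(D) Holloway disorder — does not account for rash, elevated heart rate
(E) type-II ferritosis — fatigue +; nausea +; joint pain +; rash -; elevated heart rate +
(F) vestibular collapse — does not account for nausea, joint pain
(G) Brannigan's condition — fails on nausea, joint pain, rash, elevated heart rate (predicts slowed heart rate, not elevated heart rate)
Every candidate fails on at least one observation.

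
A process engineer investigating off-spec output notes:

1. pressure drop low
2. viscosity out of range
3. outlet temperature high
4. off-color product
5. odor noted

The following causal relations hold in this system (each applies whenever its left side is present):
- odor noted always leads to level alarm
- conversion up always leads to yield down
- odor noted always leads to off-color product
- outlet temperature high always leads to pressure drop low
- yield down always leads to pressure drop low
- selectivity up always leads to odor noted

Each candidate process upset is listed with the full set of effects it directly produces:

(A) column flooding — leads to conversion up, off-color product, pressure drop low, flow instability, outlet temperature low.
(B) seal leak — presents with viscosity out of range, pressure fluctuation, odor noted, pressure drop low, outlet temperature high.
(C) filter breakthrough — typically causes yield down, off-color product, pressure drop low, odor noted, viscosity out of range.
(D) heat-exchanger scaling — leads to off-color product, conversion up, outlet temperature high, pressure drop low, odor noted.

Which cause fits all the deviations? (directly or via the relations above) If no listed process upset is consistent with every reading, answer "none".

B

Per-candidate check:
(A) column flooding — fails on viscosity out of range, outlet temperature high, odor noted (predicts outlet temperature low, not outlet temperature high)
(B) seal leak — accounts for every observation (off-color product via odor noted → off-color product)
(C) filter breakthrough — does not account for outlet temperature high
(D) heat-exchanger scaling — does not account for viscosity out of range
(B) is the only candidate with no mismatches.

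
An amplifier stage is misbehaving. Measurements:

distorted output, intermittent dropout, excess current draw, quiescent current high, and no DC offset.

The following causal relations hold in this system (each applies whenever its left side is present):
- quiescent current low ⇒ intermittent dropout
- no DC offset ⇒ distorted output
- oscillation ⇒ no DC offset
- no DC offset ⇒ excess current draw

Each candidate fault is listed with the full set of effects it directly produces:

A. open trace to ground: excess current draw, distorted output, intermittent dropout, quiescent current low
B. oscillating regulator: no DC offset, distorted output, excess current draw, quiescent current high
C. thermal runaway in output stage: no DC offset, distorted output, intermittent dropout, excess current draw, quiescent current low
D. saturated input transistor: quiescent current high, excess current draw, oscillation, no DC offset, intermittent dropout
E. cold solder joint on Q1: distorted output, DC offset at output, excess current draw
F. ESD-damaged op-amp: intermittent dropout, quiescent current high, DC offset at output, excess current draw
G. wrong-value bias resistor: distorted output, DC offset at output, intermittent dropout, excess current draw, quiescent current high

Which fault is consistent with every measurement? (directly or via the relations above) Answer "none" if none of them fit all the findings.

D

Testing each hypothesis:
(A) open trace to ground — distorted output yes; intermittent dropout yes; excess current draw yes; quiescent current high NO; no DC offset NO
(B) oscillating regulator — distorted output yes; intermittent dropout NO; excess current draw yes; quiescent current high yes; no DC offset yes
(C) thermal runaway in output stage — fails on quiescent current high (predicts quiescent current low, not quiescent current high)
(D) saturated input transistor — distorted output yes (by no DC offset → distorted output); intermittent dropout yes; excess current draw yes; quiescent current high yes; no DC offset yes
(E) cold solder joint on Q1 — distorted output yes; intermittent dropout NO; excess current draw yes; quiescent current high NO; no DC offset NO
(F) ESD-damaged op-amp — fails on distorted output, no DC offset (predicts DC offset at output, not no DC offset)
(G) wrong-value bias resistor — fails on no DC offset (predicts DC offset at output, not no DC offset)
(D) alone accounts for all the evidence.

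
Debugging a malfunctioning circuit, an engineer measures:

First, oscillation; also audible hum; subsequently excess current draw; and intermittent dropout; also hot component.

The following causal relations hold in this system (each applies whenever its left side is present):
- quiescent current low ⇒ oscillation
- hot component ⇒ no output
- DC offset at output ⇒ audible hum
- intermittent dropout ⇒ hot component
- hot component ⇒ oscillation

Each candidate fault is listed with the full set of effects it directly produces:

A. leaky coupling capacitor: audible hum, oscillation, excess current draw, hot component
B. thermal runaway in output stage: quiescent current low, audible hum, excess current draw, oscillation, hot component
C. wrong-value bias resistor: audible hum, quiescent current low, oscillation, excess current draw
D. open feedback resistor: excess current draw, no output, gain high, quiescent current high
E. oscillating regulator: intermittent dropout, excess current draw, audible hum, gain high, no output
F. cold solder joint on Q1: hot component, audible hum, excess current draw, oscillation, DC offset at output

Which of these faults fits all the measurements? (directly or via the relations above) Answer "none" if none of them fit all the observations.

E

Testing each hypothesis:
(A) leaky coupling capacitor — does not account for intermittent dropout
(B) thermal runaway in output stage — does not account for intermittent dropout
(C) wrong-value bias resistor — oscillation +; audible hum +; excess current draw +; intermittent dropout -; hot component -
(D) open feedback resistor — oscillation -; audible hum -; excess current draw +; intermittent dropout -; hot component -
(E) oscillating regulator — accounts for every observation (oscillation through intermittent dropout → hot component → oscillation)
(F) cold solder joint on Q1 — oscillation +; audible hum +; excess current draw +; intermittent dropout -; hot component +
(E) is the only candidate with no mismatches.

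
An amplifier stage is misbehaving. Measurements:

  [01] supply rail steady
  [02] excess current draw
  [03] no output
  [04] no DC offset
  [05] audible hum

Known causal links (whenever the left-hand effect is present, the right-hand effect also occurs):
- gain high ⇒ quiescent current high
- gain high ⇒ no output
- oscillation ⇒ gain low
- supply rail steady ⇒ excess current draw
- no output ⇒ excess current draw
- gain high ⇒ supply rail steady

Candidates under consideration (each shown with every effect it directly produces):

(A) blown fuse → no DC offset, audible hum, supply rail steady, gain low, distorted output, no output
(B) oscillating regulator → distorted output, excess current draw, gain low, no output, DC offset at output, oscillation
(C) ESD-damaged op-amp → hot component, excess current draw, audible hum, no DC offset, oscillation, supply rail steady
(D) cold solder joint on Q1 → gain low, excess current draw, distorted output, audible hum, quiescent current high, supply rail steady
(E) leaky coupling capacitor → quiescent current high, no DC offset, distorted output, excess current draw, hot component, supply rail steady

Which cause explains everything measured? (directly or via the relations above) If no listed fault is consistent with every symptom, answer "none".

A

Checking each candidate against the observations:
(A) blown fuse — supply rail steady yes; excess current draw yes (by no output → excess current draw); no output yes; no DC offset yes; audible hum yes
(B) oscillating regulator — supply rail steady NO; excess current draw yes; no output yes; no DC offset NO; audible hum NO
(C) ESD-damaged op-amp — does not account for no output
(D) cold solder joint on Q1 — supply rail steady yes; excess current draw yes; no output NO; no DC offset NO; audible hum yes
(E) leaky coupling capacitor — does not account for no output, audible hum
(A) is the only candidate with no mismatches.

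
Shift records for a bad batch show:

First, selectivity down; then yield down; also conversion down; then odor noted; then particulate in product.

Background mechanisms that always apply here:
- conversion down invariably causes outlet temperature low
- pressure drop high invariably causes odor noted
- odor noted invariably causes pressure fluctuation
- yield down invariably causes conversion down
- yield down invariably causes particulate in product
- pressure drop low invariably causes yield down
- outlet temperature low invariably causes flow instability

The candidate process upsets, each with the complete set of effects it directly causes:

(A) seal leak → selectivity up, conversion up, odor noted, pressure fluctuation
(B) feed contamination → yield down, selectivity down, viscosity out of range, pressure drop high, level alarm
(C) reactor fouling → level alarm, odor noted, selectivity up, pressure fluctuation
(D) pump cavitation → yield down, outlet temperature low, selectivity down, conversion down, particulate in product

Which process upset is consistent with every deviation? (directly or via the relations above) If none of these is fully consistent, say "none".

Per-candidate check:
(A) seal leak — fails on selectivity down, yield down, conversion down, particulate in product (predicts selectivity up, not selectivity down; predicts conversion up, not conversion down)
(B) feed contamination — accounts for every observation (conversion down via yield down → conversion down)
(C) reactor fouling — fails on selectivity down, yield down, conversion down, particulate in product (predicts selectivity up, not selectivity down)
(D) pump cavitation — selectivity down ✓; yield down ✓; conversion down ✓; odor noted ✗; particulate in product ✓
(B) is the only candidate with no mismatches.

B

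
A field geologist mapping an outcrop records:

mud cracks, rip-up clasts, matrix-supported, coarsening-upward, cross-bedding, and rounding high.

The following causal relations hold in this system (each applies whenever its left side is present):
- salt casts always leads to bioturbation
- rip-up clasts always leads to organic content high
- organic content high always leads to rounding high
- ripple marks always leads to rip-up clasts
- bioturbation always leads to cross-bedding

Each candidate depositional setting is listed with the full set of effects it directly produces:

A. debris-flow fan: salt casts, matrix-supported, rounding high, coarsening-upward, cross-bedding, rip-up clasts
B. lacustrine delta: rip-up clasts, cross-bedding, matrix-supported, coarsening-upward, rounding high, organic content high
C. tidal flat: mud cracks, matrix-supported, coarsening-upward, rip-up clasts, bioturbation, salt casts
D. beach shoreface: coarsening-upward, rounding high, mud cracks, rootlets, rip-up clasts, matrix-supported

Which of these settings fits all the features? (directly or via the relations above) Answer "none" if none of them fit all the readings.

For each candidate, compare predicted effects to what was observed:
(A) debris-flow fan — mud cracks -; rip-up clasts +; matrix-supported +; coarsening-upward +; cross-bedding +; rounding high +
(B) lacustrine delta — mud cracks -; rip-up clasts +; matrix-supported +; coarsening-upward +; cross-bedding +; rounding high +
(C) tidal flat — mud cracks +; rip-up clasts +; matrix-supported +; coarsening-upward +; cross-bedding + (through bioturbation → cross-bedding); rounding high + (through rip-up clasts → organic content high → rounding high)
(D) beach shoreface — mud cracks +; rip-up clasts +; matrix-supported +; coarsening-upward +; cross-bedding -; rounding high +
(C) is the only candidate with no mismatches.

C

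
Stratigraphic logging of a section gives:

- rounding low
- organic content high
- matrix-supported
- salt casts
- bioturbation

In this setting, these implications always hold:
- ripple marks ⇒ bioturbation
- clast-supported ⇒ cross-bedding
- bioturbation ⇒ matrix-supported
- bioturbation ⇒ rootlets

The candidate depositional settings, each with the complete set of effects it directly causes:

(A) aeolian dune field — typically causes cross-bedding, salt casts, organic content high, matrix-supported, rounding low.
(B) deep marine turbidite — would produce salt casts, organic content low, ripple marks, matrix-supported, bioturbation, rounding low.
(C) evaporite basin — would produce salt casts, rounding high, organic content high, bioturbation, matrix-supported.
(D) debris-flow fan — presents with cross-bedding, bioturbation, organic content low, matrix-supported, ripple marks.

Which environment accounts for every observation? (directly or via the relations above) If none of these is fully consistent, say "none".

none

Per-candidate check:
(A) aeolian dune field — rounding low yes; organic content high yes; matrix-supported yes; salt casts yes; bioturbation NO
(B) deep marine turbidite — rounding low yes; organic content high NO; matrix-supported yes; salt casts yes; bioturbation yes
(C) evaporite basin — rounding low NO; organic content high yes; matrix-supported yes; salt casts yes; bioturbation yes
(D) debris-flow fan — fails on rounding low, organic content high, salt casts (predicts organic content low, not organic content high)
No candidate is consistent with all observations.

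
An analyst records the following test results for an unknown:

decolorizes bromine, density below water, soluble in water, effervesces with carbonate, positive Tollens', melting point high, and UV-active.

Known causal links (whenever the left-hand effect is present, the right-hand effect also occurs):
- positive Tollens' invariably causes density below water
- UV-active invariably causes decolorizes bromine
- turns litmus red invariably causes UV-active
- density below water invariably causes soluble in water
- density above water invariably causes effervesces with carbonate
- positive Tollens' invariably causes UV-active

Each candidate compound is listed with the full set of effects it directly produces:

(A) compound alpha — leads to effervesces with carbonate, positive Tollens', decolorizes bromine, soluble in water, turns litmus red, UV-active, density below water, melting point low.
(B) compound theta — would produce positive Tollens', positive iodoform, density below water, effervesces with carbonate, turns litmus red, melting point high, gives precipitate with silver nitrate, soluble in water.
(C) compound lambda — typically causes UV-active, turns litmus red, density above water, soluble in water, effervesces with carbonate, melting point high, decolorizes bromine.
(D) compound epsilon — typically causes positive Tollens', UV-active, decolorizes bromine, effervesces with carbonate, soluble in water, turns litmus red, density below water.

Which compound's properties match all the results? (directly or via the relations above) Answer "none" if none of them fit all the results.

Checking each candidate against the observations:
(A) compound alpha — fails on melting point high (predicts melting point low, not melting point high)
(B) compound theta — decolorizes bromine + (by positive Tollens' → UV-active → decolorizes bromine); density below water +; soluble in water +; effervesces with carbonate +; positive Tollens' +; melting point high +; UV-active + (by positive Tollens' → UV-active)
(C) compound lambda — fails on density below water, positive Tollens' (predicts density above water, not density below water)
(D) compound epsilon — does not account for melting point high
Only (B) is consistent with every observation.

B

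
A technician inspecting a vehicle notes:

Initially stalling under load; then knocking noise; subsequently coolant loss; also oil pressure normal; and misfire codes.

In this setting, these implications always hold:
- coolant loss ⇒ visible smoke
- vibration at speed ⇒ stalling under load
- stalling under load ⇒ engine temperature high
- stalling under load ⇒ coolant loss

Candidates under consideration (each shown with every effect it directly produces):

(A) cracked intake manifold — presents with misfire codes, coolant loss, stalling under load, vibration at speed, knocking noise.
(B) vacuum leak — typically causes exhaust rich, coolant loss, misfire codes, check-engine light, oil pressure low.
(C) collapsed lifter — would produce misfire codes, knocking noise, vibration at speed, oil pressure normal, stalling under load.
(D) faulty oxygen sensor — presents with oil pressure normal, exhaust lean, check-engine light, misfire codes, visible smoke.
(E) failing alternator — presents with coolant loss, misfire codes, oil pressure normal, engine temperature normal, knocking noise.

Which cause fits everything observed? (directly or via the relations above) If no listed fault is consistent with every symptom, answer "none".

Testing each hypothesis:
(A) cracked intake manifold — stalling under load match; knocking noise match; coolant loss match; oil pressure normal miss; misfire codes match
(B) vacuum leak — stalling under load miss; knocking noise miss; coolant loss match; oil pressure normal miss; misfire codes match
(C) collapsed lifter — stalling under load match; knocking noise match; coolant loss match (by stalling under load → coolant loss); oil pressure normal match; misfire codes match
(D) faulty oxygen sensor — does not account for stalling under load, knocking noise, coolant loss
(E) failing alternator — does not account for stalling under load
(C) alone accounts for all the evidence.

C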